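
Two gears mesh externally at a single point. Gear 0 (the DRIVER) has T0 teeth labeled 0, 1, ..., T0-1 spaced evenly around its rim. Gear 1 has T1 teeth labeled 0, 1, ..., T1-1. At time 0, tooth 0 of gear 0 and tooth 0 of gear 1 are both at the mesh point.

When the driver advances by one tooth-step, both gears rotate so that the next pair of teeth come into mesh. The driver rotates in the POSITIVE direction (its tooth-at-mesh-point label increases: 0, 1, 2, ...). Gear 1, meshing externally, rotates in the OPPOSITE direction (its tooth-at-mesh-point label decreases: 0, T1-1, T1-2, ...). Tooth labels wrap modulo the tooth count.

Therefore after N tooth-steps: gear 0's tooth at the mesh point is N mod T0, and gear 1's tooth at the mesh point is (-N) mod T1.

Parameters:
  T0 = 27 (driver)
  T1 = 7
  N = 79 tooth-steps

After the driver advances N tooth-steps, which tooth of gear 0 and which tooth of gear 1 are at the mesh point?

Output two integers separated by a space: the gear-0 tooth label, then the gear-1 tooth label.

Gear 0 (driver, T0=27): tooth at mesh = N mod T0
  79 = 2 * 27 + 25, so 79 mod 27 = 25
  gear 0 tooth = 25
Gear 1 (driven, T1=7): tooth at mesh = (-N) mod T1
  79 = 11 * 7 + 2, so 79 mod 7 = 2
  (-79) mod 7 = (-2) mod 7 = 7 - 2 = 5
Mesh after 79 steps: gear-0 tooth 25 meets gear-1 tooth 5

Answer: 25 5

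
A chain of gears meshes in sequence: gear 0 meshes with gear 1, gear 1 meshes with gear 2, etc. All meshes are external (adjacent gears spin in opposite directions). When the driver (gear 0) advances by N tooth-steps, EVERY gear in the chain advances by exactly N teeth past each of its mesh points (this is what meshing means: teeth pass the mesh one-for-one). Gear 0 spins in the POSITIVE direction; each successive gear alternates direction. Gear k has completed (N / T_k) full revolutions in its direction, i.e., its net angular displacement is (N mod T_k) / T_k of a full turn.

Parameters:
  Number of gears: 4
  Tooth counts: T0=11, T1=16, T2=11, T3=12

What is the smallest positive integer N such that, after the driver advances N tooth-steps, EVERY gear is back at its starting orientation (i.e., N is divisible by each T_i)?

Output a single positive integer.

Gear k returns to start when N is a multiple of T_k.
All gears at start simultaneously when N is a common multiple of [11, 16, 11, 12]; the smallest such N is lcm(11, 16, 11, 12).
Start: lcm = T0 = 11
Fold in T1=16: gcd(11, 16) = 1; lcm(11, 16) = 11 * 16 / 1 = 176 / 1 = 176
Fold in T2=11: gcd(176, 11) = 11; lcm(176, 11) = 176 * 11 / 11 = 1936 / 11 = 176
Fold in T3=12: gcd(176, 12) = 4; lcm(176, 12) = 176 * 12 / 4 = 2112 / 4 = 528
Full cycle length = 528

Answer: 528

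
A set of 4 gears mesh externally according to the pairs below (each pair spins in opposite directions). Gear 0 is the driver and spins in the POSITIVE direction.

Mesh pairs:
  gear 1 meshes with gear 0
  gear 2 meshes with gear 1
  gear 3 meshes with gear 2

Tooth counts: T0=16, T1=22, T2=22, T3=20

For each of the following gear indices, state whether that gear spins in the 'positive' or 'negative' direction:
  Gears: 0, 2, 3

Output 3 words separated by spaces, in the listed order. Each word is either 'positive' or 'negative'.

Gear 0 (driver): positive (depth 0)
  gear 1: meshes with gear 0 -> depth 1 -> negative (opposite of gear 0)
  gear 2: meshes with gear 1 -> depth 2 -> positive (opposite of gear 1)
  gear 3: meshes with gear 2 -> depth 3 -> negative (opposite of gear 2)
Queried indices 0, 2, 3 -> positive, positive, negative

Answer: positive positive negative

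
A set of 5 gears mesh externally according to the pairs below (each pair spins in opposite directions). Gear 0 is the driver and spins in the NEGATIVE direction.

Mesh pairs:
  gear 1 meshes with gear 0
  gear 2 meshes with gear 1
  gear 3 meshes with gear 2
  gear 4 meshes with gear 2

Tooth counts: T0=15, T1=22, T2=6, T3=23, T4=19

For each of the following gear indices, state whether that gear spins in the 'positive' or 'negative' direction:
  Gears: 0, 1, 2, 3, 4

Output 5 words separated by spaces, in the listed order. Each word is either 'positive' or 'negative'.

Gear 0 (driver): negative (depth 0)
  gear 1: meshes with gear 0 -> depth 1 -> positive (opposite of gear 0)
  gear 2: meshes with gear 1 -> depth 2 -> negative (opposite of gear 1)
  gear 3: meshes with gear 2 -> depth 3 -> positive (opposite of gear 2)
  gear 4: meshes with gear 2 -> depth 3 -> positive (opposite of gear 2)
Queried indices 0, 1, 2, 3, 4 -> negative, positive, negative, positive, positive

Answer: negative positive negative positive positive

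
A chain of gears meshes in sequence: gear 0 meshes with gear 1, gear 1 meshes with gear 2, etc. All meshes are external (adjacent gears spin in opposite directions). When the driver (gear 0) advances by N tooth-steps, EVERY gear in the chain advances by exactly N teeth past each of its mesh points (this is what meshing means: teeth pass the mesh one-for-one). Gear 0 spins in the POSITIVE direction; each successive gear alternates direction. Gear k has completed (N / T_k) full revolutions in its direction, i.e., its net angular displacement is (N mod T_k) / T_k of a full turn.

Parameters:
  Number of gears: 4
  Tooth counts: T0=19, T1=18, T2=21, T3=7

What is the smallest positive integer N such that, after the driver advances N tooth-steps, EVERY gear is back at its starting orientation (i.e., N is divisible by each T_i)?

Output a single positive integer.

Gear k returns to start when N is a multiple of T_k.
All gears at start simultaneously when N is a common multiple of [19, 18, 21, 7]; the smallest such N is lcm(19, 18, 21, 7).
Start: lcm = T0 = 19
Fold in T1=18: gcd(19, 18) = 1; lcm(19, 18) = 19 * 18 / 1 = 342 / 1 = 342
Fold in T2=21: gcd(342, 21) = 3; lcm(342, 21) = 342 * 21 / 3 = 7182 / 3 = 2394
Fold in T3=7: gcd(2394, 7) = 7; lcm(2394, 7) = 2394 * 7 / 7 = 16758 / 7 = 2394
Full cycle length = 2394

Answer: 2394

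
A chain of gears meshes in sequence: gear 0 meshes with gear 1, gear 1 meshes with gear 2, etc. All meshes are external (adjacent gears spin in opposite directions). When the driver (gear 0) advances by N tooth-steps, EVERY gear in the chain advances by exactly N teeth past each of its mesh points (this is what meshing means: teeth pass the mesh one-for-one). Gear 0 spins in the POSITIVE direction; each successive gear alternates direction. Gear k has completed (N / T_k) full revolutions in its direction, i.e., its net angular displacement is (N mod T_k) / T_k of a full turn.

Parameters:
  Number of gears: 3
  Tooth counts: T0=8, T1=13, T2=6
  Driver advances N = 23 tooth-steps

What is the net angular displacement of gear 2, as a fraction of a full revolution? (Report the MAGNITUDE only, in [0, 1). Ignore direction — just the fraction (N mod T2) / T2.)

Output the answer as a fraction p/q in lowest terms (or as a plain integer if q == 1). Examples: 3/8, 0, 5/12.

Answer: 5/6

Derivation:
Chain of 3 gears, tooth counts: [8, 13, 6]
  gear 0: T0=8, direction=positive, advance = 23 mod 8 = 7 teeth = 7/8 turn
  gear 1: T1=13, direction=negative, advance = 23 mod 13 = 10 teeth = 10/13 turn
  gear 2: T2=6, direction=positive, advance = 23 mod 6 = 5 teeth = 5/6 turn
Gear 2: 23 mod 6 = 5
Fraction = 5 / 6 = 5/6 (gcd(5,6)=1) = 5/6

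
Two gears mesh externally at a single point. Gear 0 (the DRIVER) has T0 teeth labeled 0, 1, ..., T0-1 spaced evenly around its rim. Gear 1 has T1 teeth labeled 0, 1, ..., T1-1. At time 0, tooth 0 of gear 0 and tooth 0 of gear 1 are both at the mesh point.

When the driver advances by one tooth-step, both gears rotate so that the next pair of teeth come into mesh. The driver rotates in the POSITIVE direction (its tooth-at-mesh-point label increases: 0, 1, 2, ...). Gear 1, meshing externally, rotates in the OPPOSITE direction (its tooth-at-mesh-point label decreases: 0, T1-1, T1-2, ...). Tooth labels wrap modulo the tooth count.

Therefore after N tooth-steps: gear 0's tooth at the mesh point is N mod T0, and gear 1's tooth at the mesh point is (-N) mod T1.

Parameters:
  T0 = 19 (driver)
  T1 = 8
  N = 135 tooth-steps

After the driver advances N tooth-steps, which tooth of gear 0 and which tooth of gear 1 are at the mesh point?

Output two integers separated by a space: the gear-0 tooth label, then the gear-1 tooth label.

Gear 0 (driver, T0=19): tooth at mesh = N mod T0
  135 = 7 * 19 + 2, so 135 mod 19 = 2
  gear 0 tooth = 2
Gear 1 (driven, T1=8): tooth at mesh = (-N) mod T1
  135 = 16 * 8 + 7, so 135 mod 8 = 7
  (-135) mod 8 = (-7) mod 8 = 8 - 7 = 1
Mesh after 135 steps: gear-0 tooth 2 meets gear-1 tooth 1

Answer: 2 1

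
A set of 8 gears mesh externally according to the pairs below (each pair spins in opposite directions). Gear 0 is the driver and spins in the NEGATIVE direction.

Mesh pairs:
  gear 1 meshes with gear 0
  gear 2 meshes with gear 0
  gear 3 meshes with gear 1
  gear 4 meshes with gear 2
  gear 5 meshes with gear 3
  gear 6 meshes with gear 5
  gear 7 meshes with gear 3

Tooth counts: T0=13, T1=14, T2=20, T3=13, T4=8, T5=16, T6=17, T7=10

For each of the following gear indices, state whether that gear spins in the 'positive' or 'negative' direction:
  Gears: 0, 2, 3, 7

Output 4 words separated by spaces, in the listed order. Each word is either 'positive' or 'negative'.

Answer: negative positive negative positive

Derivation:
Gear 0 (driver): negative (depth 0)
  gear 1: meshes with gear 0 -> depth 1 -> positive (opposite of gear 0)
  gear 2: meshes with gear 0 -> depth 1 -> positive (opposite of gear 0)
  gear 3: meshes with gear 1 -> depth 2 -> negative (opposite of gear 1)
  gear 4: meshes with gear 2 -> depth 2 -> negative (opposite of gear 2)
  gear 5: meshes with gear 3 -> depth 3 -> positive (opposite of gear 3)
  gear 6: meshes with gear 5 -> depth 4 -> negative (opposite of gear 5)
  gear 7: meshes with gear 3 -> depth 3 -> positive (opposite of gear 3)
Queried indices 0, 2, 3, 7 -> negative, positive, negative, positive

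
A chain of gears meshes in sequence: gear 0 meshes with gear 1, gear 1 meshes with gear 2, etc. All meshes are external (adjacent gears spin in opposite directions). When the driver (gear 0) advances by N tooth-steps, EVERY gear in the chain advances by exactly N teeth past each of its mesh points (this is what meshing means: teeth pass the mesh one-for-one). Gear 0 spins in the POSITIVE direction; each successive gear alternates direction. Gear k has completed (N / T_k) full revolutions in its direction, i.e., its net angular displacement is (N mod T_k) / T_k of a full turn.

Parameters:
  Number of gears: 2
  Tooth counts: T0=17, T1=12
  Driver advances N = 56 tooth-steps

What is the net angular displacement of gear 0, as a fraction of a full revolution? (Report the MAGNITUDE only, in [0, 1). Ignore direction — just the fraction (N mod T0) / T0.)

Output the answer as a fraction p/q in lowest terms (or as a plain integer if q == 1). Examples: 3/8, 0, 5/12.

Chain of 2 gears, tooth counts: [17, 12]
  gear 0: T0=17, direction=positive, advance = 56 mod 17 = 5 teeth = 5/17 turn
  gear 1: T1=12, direction=negative, advance = 56 mod 12 = 8 teeth = 8/12 turn
Gear 0: 56 mod 17 = 5
Fraction = 5 / 17 = 5/17 (gcd(5,17)=1) = 5/17

Answer: 5/17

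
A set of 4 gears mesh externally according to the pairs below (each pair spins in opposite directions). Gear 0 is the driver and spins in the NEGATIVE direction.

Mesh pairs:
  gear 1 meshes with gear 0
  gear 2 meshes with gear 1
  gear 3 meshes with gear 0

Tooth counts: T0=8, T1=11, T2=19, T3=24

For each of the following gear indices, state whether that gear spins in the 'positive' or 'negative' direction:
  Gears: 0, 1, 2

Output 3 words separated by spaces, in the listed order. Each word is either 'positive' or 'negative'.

Answer: negative positive negative

Derivation:
Gear 0 (driver): negative (depth 0)
  gear 1: meshes with gear 0 -> depth 1 -> positive (opposite of gear 0)
  gear 2: meshes with gear 1 -> depth 2 -> negative (opposite of gear 1)
  gear 3: meshes with gear 0 -> depth 1 -> positive (opposite of gear 0)
Queried indices 0, 1, 2 -> negative, positive, negative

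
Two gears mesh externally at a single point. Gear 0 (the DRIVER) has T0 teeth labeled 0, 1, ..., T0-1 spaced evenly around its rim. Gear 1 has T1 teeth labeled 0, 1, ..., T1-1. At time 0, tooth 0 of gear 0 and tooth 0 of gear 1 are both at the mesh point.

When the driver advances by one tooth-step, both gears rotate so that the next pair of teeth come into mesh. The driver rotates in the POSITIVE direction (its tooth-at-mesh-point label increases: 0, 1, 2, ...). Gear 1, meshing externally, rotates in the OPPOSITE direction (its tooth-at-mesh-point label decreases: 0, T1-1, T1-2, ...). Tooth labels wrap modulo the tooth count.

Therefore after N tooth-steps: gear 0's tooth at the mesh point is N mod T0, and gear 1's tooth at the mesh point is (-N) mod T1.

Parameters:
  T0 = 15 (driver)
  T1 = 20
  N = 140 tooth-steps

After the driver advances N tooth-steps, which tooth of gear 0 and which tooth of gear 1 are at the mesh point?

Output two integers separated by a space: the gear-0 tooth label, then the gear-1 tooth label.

Answer: 5 0

Derivation:
Gear 0 (driver, T0=15): tooth at mesh = N mod T0
  140 = 9 * 15 + 5, so 140 mod 15 = 5
  gear 0 tooth = 5
Gear 1 (driven, T1=20): tooth at mesh = (-N) mod T1
  140 = 7 * 20 + 0, so 140 mod 20 = 0
  (-140) mod 20 = 0
Mesh after 140 steps: gear-0 tooth 5 meets gear-1 tooth 0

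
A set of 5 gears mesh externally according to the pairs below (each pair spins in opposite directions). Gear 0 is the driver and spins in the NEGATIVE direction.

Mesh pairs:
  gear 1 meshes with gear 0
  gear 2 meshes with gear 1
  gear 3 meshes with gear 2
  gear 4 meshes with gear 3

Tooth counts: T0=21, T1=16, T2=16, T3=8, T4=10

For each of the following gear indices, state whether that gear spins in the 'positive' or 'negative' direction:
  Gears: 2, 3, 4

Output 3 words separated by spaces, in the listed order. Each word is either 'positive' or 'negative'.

Answer: negative positive negative

Derivation:
Gear 0 (driver): negative (depth 0)
  gear 1: meshes with gear 0 -> depth 1 -> positive (opposite of gear 0)
  gear 2: meshes with gear 1 -> depth 2 -> negative (opposite of gear 1)
  gear 3: meshes with gear 2 -> depth 3 -> positive (opposite of gear 2)
  gear 4: meshes with gear 3 -> depth 4 -> negative (opposite of gear 3)
Queried indices 2, 3, 4 -> negative, positive, negative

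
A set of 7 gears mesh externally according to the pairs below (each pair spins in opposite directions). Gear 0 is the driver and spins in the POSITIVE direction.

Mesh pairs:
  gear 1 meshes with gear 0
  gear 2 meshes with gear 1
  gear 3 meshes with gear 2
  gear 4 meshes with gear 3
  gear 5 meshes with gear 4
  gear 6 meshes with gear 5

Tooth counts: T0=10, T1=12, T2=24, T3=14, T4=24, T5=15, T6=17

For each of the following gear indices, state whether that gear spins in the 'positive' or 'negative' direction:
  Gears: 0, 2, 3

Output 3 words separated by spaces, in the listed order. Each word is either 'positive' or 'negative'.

Gear 0 (driver): positive (depth 0)
  gear 1: meshes with gear 0 -> depth 1 -> negative (opposite of gear 0)
  gear 2: meshes with gear 1 -> depth 2 -> positive (opposite of gear 1)
  gear 3: meshes with gear 2 -> depth 3 -> negative (opposite of gear 2)
  gear 4: meshes with gear 3 -> depth 4 -> positive (opposite of gear 3)
  gear 5: meshes with gear 4 -> depth 5 -> negative (opposite of gear 4)
  gear 6: meshes with gear 5 -> depth 6 -> positive (opposite of gear 5)
Queried indices 0, 2, 3 -> positive, positive, negative

Answer: positive positive negative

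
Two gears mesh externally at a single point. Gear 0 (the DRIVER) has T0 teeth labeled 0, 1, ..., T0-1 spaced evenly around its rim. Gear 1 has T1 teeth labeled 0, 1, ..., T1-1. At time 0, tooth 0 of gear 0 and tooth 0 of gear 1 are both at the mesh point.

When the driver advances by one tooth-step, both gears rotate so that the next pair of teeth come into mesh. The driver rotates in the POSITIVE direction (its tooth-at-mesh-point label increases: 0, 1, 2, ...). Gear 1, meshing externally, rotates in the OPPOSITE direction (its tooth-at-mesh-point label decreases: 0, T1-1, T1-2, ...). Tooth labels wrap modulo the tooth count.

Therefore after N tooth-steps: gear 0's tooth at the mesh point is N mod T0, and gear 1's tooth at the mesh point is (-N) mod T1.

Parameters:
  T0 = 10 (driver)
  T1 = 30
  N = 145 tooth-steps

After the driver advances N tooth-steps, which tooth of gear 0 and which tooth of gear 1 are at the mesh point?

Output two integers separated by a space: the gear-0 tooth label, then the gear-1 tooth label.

Answer: 5 5

Derivation:
Gear 0 (driver, T0=10): tooth at mesh = N mod T0
  145 = 14 * 10 + 5, so 145 mod 10 = 5
  gear 0 tooth = 5
Gear 1 (driven, T1=30): tooth at mesh = (-N) mod T1
  145 = 4 * 30 + 25, so 145 mod 30 = 25
  (-145) mod 30 = (-25) mod 30 = 30 - 25 = 5
Mesh after 145 steps: gear-0 tooth 5 meets gear-1 tooth 5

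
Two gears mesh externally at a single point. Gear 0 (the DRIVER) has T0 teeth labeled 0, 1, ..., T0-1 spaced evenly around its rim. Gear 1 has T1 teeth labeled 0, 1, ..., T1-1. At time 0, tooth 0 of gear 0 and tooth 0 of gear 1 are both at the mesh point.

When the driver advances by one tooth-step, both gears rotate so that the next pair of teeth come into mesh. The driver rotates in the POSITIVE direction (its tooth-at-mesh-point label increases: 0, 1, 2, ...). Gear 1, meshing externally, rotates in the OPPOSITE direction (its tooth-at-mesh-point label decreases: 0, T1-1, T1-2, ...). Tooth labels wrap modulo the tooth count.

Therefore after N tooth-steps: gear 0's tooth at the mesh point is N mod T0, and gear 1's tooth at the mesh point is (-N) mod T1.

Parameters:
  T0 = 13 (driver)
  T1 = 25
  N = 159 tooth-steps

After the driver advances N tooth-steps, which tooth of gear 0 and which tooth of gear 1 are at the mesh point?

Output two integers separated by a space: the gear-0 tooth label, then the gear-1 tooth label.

Answer: 3 16

Derivation:
Gear 0 (driver, T0=13): tooth at mesh = N mod T0
  159 = 12 * 13 + 3, so 159 mod 13 = 3
  gear 0 tooth = 3
Gear 1 (driven, T1=25): tooth at mesh = (-N) mod T1
  159 = 6 * 25 + 9, so 159 mod 25 = 9
  (-159) mod 25 = (-9) mod 25 = 25 - 9 = 16
Mesh after 159 steps: gear-0 tooth 3 meets gear-1 tooth 16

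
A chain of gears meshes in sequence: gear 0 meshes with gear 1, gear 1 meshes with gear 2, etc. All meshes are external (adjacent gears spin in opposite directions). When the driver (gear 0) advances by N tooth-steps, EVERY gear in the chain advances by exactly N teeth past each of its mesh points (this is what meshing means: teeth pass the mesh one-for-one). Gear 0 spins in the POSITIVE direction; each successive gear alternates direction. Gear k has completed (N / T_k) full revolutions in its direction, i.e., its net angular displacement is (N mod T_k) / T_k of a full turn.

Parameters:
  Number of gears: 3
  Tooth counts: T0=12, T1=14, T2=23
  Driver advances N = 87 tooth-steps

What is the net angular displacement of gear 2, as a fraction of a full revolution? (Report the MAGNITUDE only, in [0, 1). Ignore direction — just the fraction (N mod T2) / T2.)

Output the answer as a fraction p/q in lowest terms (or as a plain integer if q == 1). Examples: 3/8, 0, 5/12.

Answer: 18/23

Derivation:
Chain of 3 gears, tooth counts: [12, 14, 23]
  gear 0: T0=12, direction=positive, advance = 87 mod 12 = 3 teeth = 3/12 turn
  gear 1: T1=14, direction=negative, advance = 87 mod 14 = 3 teeth = 3/14 turn
  gear 2: T2=23, direction=positive, advance = 87 mod 23 = 18 teeth = 18/23 turn
Gear 2: 87 mod 23 = 18
Fraction = 18 / 23 = 18/23 (gcd(18,23)=1) = 18/23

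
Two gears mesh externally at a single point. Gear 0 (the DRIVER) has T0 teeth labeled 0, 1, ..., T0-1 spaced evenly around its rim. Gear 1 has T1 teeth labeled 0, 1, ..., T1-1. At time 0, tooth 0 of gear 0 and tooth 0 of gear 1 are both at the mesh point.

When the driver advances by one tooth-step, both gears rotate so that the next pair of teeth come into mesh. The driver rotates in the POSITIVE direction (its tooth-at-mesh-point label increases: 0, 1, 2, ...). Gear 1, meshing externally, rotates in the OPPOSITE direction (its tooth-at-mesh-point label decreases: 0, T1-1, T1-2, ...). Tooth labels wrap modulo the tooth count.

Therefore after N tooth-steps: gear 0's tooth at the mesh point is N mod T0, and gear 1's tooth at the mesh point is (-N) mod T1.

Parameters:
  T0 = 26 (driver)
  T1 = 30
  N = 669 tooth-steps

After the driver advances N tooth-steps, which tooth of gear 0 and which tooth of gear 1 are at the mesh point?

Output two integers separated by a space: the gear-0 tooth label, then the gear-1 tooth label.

Answer: 19 21

Derivation:
Gear 0 (driver, T0=26): tooth at mesh = N mod T0
  669 = 25 * 26 + 19, so 669 mod 26 = 19
  gear 0 tooth = 19
Gear 1 (driven, T1=30): tooth at mesh = (-N) mod T1
  669 = 22 * 30 + 9, so 669 mod 30 = 9
  (-669) mod 30 = (-9) mod 30 = 30 - 9 = 21
Mesh after 669 steps: gear-0 tooth 19 meets gear-1 tooth 21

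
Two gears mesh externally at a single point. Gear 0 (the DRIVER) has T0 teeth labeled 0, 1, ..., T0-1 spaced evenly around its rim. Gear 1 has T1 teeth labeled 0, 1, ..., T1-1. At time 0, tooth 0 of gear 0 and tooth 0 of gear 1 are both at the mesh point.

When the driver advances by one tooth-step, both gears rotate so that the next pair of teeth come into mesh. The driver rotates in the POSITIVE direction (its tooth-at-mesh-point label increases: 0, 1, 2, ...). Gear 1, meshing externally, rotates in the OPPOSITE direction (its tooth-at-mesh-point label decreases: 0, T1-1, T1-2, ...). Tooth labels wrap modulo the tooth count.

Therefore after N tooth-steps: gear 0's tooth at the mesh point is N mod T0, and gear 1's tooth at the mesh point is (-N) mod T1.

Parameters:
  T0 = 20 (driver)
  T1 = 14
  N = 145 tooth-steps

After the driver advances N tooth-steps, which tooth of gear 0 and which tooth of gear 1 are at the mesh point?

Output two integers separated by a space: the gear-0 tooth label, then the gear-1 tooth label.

Answer: 5 9

Derivation:
Gear 0 (driver, T0=20): tooth at mesh = N mod T0
  145 = 7 * 20 + 5, so 145 mod 20 = 5
  gear 0 tooth = 5
Gear 1 (driven, T1=14): tooth at mesh = (-N) mod T1
  145 = 10 * 14 + 5, so 145 mod 14 = 5
  (-145) mod 14 = (-5) mod 14 = 14 - 5 = 9
Mesh after 145 steps: gear-0 tooth 5 meets gear-1 tooth 9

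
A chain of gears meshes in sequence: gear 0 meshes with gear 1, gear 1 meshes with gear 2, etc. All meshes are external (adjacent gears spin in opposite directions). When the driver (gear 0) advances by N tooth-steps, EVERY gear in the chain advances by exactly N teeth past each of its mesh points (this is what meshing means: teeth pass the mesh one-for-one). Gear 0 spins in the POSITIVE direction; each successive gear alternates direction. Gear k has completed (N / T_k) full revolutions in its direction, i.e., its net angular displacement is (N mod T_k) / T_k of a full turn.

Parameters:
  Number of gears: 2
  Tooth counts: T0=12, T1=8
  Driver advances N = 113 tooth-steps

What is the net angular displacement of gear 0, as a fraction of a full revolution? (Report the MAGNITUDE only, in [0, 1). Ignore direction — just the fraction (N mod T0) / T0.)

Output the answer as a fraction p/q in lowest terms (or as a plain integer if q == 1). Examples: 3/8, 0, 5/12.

Chain of 2 gears, tooth counts: [12, 8]
  gear 0: T0=12, direction=positive, advance = 113 mod 12 = 5 teeth = 5/12 turn
  gear 1: T1=8, direction=negative, advance = 113 mod 8 = 1 teeth = 1/8 turn
Gear 0: 113 mod 12 = 5
Fraction = 5 / 12 = 5/12 (gcd(5,12)=1) = 5/12

Answer: 5/12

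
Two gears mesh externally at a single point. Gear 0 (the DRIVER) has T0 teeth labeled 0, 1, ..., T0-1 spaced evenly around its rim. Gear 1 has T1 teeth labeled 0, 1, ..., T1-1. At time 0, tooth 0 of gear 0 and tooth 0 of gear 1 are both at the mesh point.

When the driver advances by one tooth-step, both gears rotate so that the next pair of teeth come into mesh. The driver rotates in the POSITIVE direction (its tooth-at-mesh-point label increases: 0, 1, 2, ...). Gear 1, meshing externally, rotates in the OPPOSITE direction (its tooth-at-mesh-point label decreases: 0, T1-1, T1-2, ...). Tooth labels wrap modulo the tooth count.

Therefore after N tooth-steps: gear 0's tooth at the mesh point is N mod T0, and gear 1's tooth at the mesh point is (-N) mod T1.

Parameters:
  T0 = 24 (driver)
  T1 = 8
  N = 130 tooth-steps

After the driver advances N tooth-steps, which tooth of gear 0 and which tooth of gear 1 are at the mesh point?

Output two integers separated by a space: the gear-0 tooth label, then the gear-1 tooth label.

Answer: 10 6

Derivation:
Gear 0 (driver, T0=24): tooth at mesh = N mod T0
  130 = 5 * 24 + 10, so 130 mod 24 = 10
  gear 0 tooth = 10
Gear 1 (driven, T1=8): tooth at mesh = (-N) mod T1
  130 = 16 * 8 + 2, so 130 mod 8 = 2
  (-130) mod 8 = (-2) mod 8 = 8 - 2 = 6
Mesh after 130 steps: gear-0 tooth 10 meets gear-1 tooth 6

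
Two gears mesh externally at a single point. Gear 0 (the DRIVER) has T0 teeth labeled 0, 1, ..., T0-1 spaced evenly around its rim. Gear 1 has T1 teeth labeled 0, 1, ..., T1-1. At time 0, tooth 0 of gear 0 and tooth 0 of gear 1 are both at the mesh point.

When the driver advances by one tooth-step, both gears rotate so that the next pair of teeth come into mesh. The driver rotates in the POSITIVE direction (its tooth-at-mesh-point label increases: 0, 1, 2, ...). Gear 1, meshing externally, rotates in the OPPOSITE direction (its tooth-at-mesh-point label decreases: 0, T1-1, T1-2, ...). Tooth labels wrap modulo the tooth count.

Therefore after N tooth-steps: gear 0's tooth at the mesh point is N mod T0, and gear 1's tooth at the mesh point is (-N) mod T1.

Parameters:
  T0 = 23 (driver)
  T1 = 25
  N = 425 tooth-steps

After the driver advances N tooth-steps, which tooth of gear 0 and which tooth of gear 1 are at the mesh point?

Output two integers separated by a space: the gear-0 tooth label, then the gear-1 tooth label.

Gear 0 (driver, T0=23): tooth at mesh = N mod T0
  425 = 18 * 23 + 11, so 425 mod 23 = 11
  gear 0 tooth = 11
Gear 1 (driven, T1=25): tooth at mesh = (-N) mod T1
  425 = 17 * 25 + 0, so 425 mod 25 = 0
  (-425) mod 25 = 0
Mesh after 425 steps: gear-0 tooth 11 meets gear-1 tooth 0

Answer: 11 0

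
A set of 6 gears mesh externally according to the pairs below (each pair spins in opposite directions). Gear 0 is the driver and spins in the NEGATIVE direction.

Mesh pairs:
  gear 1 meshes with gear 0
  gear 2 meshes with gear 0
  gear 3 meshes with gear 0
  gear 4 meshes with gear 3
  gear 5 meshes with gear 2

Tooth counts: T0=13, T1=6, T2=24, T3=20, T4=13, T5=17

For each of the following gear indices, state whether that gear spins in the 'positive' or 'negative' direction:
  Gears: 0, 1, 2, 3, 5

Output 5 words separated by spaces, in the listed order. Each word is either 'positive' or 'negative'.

Answer: negative positive positive positive negative

Derivation:
Gear 0 (driver): negative (depth 0)
  gear 1: meshes with gear 0 -> depth 1 -> positive (opposite of gear 0)
  gear 2: meshes with gear 0 -> depth 1 -> positive (opposite of gear 0)
  gear 3: meshes with gear 0 -> depth 1 -> positive (opposite of gear 0)
  gear 4: meshes with gear 3 -> depth 2 -> negative (opposite of gear 3)
  gear 5: meshes with gear 2 -> depth 2 -> negative (opposite of gear 2)
Queried indices 0, 1, 2, 3, 5 -> negative, positive, positive, positive, negative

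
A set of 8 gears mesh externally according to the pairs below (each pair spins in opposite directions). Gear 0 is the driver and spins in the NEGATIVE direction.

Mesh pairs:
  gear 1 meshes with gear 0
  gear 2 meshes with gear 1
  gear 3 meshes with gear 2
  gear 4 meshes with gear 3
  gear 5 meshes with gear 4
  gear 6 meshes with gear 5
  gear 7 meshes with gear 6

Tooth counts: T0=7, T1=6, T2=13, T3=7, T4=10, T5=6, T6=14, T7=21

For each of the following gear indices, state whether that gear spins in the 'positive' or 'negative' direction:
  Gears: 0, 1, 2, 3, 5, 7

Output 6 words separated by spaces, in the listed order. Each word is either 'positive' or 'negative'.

Answer: negative positive negative positive positive positive

Derivation:
Gear 0 (driver): negative (depth 0)
  gear 1: meshes with gear 0 -> depth 1 -> positive (opposite of gear 0)
  gear 2: meshes with gear 1 -> depth 2 -> negative (opposite of gear 1)
  gear 3: meshes with gear 2 -> depth 3 -> positive (opposite of gear 2)
  gear 4: meshes with gear 3 -> depth 4 -> negative (opposite of gear 3)
  gear 5: meshes with gear 4 -> depth 5 -> positive (opposite of gear 4)
  gear 6: meshes with gear 5 -> depth 6 -> negative (opposite of gear 5)
  gear 7: meshes with gear 6 -> depth 7 -> positive (opposite of gear 6)
Queried indices 0, 1, 2, 3, 5, 7 -> negative, positive, negative, positive, positive, positive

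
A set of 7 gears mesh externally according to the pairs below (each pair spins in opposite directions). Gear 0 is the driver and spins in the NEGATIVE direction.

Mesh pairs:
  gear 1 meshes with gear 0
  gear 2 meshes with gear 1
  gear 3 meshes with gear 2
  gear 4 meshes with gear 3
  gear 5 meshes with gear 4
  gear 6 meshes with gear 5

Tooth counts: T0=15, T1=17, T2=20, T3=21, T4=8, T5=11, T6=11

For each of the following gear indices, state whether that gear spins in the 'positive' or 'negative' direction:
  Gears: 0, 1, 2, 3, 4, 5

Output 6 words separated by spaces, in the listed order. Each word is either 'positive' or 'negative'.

Answer: negative positive negative positive negative positive

Derivation:
Gear 0 (driver): negative (depth 0)
  gear 1: meshes with gear 0 -> depth 1 -> positive (opposite of gear 0)
  gear 2: meshes with gear 1 -> depth 2 -> negative (opposite of gear 1)
  gear 3: meshes with gear 2 -> depth 3 -> positive (opposite of gear 2)
  gear 4: meshes with gear 3 -> depth 4 -> negative (opposite of gear 3)
  gear 5: meshes with gear 4 -> depth 5 -> positive (opposite of gear 4)
  gear 6: meshes with gear 5 -> depth 6 -> negative (opposite of gear 5)
Queried indices 0, 1, 2, 3, 4, 5 -> negative, positive, negative, positive, negative, positive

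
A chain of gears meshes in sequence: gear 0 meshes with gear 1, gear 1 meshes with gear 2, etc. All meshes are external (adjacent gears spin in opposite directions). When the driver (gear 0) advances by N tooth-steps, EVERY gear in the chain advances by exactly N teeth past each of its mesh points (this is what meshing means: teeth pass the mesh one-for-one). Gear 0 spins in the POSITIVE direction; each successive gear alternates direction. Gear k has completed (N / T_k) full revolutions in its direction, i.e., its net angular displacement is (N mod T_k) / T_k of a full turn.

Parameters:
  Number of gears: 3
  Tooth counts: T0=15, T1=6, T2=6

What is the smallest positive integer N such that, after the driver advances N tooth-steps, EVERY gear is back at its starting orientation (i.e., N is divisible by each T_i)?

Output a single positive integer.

Gear k returns to start when N is a multiple of T_k.
All gears at start simultaneously when N is a common multiple of [15, 6, 6]; the smallest such N is lcm(15, 6, 6).
Start: lcm = T0 = 15
Fold in T1=6: gcd(15, 6) = 3; lcm(15, 6) = 15 * 6 / 3 = 90 / 3 = 30
Fold in T2=6: gcd(30, 6) = 6; lcm(30, 6) = 30 * 6 / 6 = 180 / 6 = 30
Full cycle length = 30

Answer: 30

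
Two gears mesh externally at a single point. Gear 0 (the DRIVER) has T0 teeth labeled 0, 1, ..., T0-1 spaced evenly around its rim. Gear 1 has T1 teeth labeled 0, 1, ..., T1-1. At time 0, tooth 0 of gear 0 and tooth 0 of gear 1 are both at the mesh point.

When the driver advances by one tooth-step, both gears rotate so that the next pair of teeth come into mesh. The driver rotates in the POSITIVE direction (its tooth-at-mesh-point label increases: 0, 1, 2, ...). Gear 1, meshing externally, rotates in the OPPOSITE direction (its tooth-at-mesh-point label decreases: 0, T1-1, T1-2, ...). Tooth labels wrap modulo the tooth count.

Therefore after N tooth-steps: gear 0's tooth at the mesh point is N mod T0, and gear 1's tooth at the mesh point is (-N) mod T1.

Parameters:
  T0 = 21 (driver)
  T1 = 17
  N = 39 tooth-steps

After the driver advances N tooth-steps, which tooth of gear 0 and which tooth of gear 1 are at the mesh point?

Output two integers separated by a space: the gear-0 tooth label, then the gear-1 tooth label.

Answer: 18 12

Derivation:
Gear 0 (driver, T0=21): tooth at mesh = N mod T0
  39 = 1 * 21 + 18, so 39 mod 21 = 18
  gear 0 tooth = 18
Gear 1 (driven, T1=17): tooth at mesh = (-N) mod T1
  39 = 2 * 17 + 5, so 39 mod 17 = 5
  (-39) mod 17 = (-5) mod 17 = 17 - 5 = 12
Mesh after 39 steps: gear-0 tooth 18 meets gear-1 tooth 12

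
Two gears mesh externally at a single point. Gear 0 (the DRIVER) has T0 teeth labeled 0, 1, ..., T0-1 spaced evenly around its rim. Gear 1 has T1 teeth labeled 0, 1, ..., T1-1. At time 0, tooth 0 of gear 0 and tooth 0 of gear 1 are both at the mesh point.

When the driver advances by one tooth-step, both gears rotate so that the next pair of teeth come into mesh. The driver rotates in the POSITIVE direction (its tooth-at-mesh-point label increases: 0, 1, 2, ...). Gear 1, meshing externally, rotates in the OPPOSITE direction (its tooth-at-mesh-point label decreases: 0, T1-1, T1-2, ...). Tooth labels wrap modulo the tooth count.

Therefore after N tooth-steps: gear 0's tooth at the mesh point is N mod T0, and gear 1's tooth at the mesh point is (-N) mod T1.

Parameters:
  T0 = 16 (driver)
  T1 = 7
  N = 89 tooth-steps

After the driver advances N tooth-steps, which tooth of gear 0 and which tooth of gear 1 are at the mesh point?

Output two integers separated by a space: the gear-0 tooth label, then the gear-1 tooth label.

Answer: 9 2

Derivation:
Gear 0 (driver, T0=16): tooth at mesh = N mod T0
  89 = 5 * 16 + 9, so 89 mod 16 = 9
  gear 0 tooth = 9
Gear 1 (driven, T1=7): tooth at mesh = (-N) mod T1
  89 = 12 * 7 + 5, so 89 mod 7 = 5
  (-89) mod 7 = (-5) mod 7 = 7 - 5 = 2
Mesh after 89 steps: gear-0 tooth 9 meets gear-1 tooth 2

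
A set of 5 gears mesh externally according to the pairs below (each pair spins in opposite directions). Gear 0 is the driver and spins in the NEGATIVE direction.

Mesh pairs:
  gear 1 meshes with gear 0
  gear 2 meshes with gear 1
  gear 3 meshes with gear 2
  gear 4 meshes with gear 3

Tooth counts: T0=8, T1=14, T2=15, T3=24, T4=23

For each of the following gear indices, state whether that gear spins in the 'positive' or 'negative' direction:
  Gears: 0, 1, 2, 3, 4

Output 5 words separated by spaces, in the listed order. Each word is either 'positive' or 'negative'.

Answer: negative positive negative positive negative

Derivation:
Gear 0 (driver): negative (depth 0)
  gear 1: meshes with gear 0 -> depth 1 -> positive (opposite of gear 0)
  gear 2: meshes with gear 1 -> depth 2 -> negative (opposite of gear 1)
  gear 3: meshes with gear 2 -> depth 3 -> positive (opposite of gear 2)
  gear 4: meshes with gear 3 -> depth 4 -> negative (opposite of gear 3)
Queried indices 0, 1, 2, 3, 4 -> negative, positive, negative, positive, negative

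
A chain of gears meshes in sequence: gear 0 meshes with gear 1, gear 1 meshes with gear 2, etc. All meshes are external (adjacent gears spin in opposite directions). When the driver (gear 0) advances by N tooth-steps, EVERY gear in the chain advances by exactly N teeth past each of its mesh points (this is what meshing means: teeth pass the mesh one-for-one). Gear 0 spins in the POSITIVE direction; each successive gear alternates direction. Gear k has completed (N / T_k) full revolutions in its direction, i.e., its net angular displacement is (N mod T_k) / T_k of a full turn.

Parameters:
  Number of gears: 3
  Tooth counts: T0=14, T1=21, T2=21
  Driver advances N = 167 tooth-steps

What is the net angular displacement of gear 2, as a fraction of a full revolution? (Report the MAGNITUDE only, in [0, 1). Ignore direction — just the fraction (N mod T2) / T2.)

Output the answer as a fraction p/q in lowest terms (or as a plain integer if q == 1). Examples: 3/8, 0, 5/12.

Chain of 3 gears, tooth counts: [14, 21, 21]
  gear 0: T0=14, direction=positive, advance = 167 mod 14 = 13 teeth = 13/14 turn
  gear 1: T1=21, direction=negative, advance = 167 mod 21 = 20 teeth = 20/21 turn
  gear 2: T2=21, direction=positive, advance = 167 mod 21 = 20 teeth = 20/21 turn
Gear 2: 167 mod 21 = 20
Fraction = 20 / 21 = 20/21 (gcd(20,21)=1) = 20/21

Answer: 20/21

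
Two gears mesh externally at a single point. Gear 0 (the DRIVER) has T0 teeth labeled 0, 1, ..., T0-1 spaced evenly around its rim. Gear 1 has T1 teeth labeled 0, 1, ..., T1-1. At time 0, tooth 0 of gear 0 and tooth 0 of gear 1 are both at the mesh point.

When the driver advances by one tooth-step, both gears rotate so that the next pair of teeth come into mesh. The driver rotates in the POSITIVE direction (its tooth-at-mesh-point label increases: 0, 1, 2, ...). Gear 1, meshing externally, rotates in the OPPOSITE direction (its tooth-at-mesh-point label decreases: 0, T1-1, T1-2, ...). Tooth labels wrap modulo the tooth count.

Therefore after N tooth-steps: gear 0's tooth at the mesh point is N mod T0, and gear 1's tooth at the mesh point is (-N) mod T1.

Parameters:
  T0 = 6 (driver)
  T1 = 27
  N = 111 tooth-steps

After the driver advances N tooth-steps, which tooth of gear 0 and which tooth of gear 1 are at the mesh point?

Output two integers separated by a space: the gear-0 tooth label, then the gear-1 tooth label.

Gear 0 (driver, T0=6): tooth at mesh = N mod T0
  111 = 18 * 6 + 3, so 111 mod 6 = 3
  gear 0 tooth = 3
Gear 1 (driven, T1=27): tooth at mesh = (-N) mod T1
  111 = 4 * 27 + 3, so 111 mod 27 = 3
  (-111) mod 27 = (-3) mod 27 = 27 - 3 = 24
Mesh after 111 steps: gear-0 tooth 3 meets gear-1 tooth 24

Answer: 3 24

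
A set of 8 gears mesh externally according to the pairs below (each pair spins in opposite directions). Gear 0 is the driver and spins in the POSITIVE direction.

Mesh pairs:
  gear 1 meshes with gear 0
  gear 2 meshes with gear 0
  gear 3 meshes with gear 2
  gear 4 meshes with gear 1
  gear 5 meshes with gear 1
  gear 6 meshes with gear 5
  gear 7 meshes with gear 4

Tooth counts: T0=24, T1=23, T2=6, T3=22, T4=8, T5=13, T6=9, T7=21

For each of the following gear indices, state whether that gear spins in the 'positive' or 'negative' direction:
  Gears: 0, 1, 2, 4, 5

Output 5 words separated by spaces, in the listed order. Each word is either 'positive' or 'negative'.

Answer: positive negative negative positive positive

Derivation:
Gear 0 (driver): positive (depth 0)
  gear 1: meshes with gear 0 -> depth 1 -> negative (opposite of gear 0)
  gear 2: meshes with gear 0 -> depth 1 -> negative (opposite of gear 0)
  gear 3: meshes with gear 2 -> depth 2 -> positive (opposite of gear 2)
  gear 4: meshes with gear 1 -> depth 2 -> positive (opposite of gear 1)
  gear 5: meshes with gear 1 -> depth 2 -> positive (opposite of gear 1)
  gear 6: meshes with gear 5 -> depth 3 -> negative (opposite of gear 5)
  gear 7: meshes with gear 4 -> depth 3 -> negative (opposite of gear 4)
Queried indices 0, 1, 2, 4, 5 -> positive, negative, negative, positive, positive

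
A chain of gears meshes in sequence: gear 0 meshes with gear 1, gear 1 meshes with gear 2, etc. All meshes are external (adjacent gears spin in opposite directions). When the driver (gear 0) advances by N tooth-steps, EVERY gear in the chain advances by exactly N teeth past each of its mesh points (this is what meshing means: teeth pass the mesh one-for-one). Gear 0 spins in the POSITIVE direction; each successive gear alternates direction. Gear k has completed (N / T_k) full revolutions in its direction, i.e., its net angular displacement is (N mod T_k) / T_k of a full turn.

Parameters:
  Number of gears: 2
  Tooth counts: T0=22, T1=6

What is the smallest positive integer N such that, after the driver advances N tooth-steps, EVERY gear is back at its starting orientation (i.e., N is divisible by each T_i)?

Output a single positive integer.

Gear k returns to start when N is a multiple of T_k.
All gears at start simultaneously when N is a common multiple of [22, 6]; the smallest such N is lcm(22, 6).
Start: lcm = T0 = 22
Fold in T1=6: gcd(22, 6) = 2; lcm(22, 6) = 22 * 6 / 2 = 132 / 2 = 66
Full cycle length = 66

Answer: 66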